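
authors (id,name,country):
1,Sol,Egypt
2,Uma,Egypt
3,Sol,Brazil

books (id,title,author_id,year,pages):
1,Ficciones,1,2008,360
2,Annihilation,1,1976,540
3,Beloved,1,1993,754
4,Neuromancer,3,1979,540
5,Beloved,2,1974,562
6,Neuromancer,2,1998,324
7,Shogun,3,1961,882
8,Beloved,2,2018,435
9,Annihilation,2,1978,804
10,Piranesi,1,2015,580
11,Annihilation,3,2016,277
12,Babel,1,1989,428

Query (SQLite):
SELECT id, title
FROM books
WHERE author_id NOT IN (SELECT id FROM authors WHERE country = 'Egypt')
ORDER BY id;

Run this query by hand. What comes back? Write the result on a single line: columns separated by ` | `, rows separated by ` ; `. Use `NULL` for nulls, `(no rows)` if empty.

Inner query: authors.id where country = 'Egypt'.
Outer: keep books rows whose author_id is not in that set.
Inner query → {1, 2}

4 | Neuromancer ; 7 | Shogun ; 11 | Annihilation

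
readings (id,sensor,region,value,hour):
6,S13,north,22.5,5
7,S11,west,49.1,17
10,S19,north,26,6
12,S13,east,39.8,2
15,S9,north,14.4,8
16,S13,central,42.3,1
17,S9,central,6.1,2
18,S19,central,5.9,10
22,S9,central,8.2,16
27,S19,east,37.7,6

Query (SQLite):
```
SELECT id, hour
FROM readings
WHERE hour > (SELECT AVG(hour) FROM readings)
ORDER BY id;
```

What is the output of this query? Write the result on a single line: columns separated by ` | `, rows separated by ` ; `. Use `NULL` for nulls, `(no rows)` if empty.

7 | 17 ; 15 | 8 ; 18 | 10 ; 22 | 16

Scalar subquery: AVG(hour) over all readings rows = 7.3.
Keep rows where hour > that value.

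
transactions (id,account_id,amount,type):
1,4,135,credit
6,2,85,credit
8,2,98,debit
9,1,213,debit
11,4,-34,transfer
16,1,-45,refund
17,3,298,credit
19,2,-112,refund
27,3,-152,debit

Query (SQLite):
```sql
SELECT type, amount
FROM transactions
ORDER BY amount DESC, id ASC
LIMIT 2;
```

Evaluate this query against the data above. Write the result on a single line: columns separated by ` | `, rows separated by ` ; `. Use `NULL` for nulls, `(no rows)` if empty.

Sort by amount desc, tiebreak id asc: (298, id=17), (213, id=9), (135, id=1), (98, id=8), (85, id=6) …. Take first 2.

credit | 298 ; debit | 213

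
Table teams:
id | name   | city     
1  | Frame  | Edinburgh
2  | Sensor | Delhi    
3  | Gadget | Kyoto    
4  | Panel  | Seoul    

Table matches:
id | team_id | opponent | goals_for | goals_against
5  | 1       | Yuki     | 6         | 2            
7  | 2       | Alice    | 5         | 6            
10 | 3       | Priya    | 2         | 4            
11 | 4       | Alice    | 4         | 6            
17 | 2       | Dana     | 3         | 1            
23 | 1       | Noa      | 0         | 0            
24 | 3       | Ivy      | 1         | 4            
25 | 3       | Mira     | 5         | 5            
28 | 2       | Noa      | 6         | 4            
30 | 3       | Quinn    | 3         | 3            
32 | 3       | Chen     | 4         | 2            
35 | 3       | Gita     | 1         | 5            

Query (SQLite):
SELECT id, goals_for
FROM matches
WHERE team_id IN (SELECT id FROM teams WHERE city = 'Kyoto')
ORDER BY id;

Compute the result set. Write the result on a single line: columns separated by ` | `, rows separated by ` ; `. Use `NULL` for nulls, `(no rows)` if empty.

Inner query: teams.id where city = 'Kyoto'.
Outer: keep matches rows whose team_id is in that set.
Inner query → {3}

10 | 2 ; 24 | 1 ; 25 | 5 ; 30 | 3 ; 32 | 4 ; 35 | 1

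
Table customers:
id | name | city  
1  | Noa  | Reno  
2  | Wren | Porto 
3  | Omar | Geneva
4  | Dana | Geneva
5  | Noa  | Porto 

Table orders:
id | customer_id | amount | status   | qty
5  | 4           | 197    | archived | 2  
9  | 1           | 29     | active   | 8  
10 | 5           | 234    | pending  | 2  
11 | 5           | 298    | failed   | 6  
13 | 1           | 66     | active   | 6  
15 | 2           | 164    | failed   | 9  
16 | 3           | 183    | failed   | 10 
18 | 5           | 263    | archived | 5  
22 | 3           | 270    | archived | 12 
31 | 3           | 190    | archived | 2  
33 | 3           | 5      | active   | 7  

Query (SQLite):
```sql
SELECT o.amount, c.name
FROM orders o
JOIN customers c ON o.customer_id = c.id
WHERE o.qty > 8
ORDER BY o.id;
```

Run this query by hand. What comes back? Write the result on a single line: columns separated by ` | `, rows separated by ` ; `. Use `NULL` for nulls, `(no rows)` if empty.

Each orders row matches the customers row where customer_id = customers.id.
Then keep rows with o.qty > 8.

164 | Wren ; 183 | Omar ; 270 | Omar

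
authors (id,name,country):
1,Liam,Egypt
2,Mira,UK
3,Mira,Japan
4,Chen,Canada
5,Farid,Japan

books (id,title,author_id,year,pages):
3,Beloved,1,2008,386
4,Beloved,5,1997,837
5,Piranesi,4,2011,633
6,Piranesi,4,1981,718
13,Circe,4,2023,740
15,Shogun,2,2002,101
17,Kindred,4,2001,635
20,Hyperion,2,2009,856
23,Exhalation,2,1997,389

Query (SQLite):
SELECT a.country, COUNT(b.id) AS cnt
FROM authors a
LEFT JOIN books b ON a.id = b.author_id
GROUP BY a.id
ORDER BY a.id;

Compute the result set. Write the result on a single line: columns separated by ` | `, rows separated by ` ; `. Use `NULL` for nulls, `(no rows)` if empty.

Egypt | 1 ; UK | 3 ; Japan | 0 ; Canada | 4 ; Japan | 1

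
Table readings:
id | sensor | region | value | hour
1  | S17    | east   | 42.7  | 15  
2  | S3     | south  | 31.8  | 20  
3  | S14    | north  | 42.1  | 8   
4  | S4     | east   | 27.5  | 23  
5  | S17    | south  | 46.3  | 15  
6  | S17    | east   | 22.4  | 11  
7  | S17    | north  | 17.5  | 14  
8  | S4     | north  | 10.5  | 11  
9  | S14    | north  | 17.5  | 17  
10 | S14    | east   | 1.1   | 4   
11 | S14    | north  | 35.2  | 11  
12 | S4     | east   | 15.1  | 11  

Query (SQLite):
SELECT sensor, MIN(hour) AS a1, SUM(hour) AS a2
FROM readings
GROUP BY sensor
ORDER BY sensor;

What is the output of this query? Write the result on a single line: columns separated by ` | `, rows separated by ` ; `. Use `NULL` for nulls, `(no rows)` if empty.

S14 | 4 | 40 ; S17 | 11 | 55 ; S3 | 20 | 20 ; S4 | 11 | 45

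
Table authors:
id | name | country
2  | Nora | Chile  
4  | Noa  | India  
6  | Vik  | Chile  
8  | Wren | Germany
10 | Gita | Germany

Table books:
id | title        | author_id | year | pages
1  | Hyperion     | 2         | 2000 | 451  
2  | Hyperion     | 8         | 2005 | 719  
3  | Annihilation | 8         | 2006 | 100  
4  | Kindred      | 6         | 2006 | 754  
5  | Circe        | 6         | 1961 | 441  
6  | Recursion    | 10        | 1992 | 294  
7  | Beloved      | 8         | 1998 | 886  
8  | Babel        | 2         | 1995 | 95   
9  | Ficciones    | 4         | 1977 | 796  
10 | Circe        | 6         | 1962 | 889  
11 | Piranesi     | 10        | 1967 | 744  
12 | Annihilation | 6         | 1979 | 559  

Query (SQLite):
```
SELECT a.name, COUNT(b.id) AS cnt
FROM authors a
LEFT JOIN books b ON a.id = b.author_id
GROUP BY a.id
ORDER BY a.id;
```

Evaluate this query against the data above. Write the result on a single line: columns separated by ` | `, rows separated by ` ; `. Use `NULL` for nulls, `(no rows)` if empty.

LEFT JOIN keeps every authors row; unmatched ones get NULL for books columns.
Group by authors.id and compute COUNT(b.id). COUNT(col) of an all-NULL group is 0.
  2: ids {1, 8} → COUNT(b.id)=2
  4: ids {9} → COUNT(b.id)=1
  6: ids {4, 5, 10, 12} → COUNT(b.id)=4
  8: ids {2, 3, 7} → COUNT(b.id)=3
  10: ids {6, 11} → COUNT(b.id)=2

Nora | 2 ; Noa | 1 ; Vik | 4 ; Wren | 3 ; Gita | 2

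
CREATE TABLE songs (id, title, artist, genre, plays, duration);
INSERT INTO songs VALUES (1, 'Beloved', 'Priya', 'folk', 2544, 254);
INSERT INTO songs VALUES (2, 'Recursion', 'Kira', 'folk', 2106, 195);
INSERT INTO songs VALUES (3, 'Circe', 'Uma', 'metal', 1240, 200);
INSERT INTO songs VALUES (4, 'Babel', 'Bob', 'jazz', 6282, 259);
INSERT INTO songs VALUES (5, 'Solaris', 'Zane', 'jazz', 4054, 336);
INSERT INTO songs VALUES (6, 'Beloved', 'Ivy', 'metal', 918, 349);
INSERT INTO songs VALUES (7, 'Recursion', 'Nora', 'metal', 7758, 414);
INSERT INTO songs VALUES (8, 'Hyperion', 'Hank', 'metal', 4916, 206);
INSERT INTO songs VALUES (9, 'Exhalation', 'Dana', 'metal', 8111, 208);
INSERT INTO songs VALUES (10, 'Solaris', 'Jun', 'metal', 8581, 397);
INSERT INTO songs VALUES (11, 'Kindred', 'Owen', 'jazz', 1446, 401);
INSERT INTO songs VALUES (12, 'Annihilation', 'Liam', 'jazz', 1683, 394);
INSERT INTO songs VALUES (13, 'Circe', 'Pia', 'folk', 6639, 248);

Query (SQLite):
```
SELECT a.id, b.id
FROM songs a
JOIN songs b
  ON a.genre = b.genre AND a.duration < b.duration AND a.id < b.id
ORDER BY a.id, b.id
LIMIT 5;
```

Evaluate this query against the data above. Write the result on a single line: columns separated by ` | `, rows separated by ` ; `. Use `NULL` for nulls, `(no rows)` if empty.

Pairs (a,b) with same genre, a.duration < b.duration, a.id < b.id.
genre groups: folk:{1,2,13} jazz:{4,5,11,12} metal:{3,6,7,8,9,10}
Ordered by (a.id, b.id); first 5.

2 | 13 ; 3 | 6 ; 3 | 7 ; 3 | 8 ; 3 | 9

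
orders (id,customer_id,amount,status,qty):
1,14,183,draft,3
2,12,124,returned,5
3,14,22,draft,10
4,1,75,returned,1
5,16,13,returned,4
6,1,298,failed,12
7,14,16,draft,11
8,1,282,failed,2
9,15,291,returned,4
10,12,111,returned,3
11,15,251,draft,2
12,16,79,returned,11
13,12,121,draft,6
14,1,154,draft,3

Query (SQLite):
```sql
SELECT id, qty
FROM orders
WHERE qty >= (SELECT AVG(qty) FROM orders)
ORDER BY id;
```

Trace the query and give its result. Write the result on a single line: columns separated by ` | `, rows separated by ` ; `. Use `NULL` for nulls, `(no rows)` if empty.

Scalar subquery: AVG(qty) over all orders rows = 5.5.
Keep rows where qty >= that value.

3 | 10 ; 6 | 12 ; 7 | 11 ; 12 | 11 ; 13 | 6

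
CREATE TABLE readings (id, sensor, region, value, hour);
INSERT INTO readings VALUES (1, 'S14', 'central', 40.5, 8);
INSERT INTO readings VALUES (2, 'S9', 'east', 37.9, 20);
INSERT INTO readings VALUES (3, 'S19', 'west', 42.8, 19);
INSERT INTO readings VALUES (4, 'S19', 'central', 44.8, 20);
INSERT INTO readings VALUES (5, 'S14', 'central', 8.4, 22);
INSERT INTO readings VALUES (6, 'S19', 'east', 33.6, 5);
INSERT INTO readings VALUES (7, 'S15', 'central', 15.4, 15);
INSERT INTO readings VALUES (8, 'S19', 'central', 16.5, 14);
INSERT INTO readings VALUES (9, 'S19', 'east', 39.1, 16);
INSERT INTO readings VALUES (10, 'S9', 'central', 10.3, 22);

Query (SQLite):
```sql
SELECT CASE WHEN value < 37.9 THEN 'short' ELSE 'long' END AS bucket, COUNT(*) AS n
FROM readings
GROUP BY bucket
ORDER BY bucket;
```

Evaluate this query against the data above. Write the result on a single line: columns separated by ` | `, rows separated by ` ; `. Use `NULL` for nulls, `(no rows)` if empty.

long | 5 ; short | 5

Bucket rows by value < 37.9 → 'short' else 'long'; count each bucket.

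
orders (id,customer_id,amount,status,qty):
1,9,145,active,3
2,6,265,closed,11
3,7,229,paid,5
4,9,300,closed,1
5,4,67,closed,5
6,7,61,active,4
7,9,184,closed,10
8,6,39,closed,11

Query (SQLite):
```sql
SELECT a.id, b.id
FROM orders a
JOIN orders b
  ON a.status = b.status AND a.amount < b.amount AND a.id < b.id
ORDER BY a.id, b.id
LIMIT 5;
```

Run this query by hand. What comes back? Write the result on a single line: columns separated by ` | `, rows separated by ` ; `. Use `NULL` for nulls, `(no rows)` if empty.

Pairs (a,b) with same status, a.amount < b.amount, a.id < b.id.
status groups: active:{1,6} closed:{2,4,5,7,8} paid:{3}
Ordered by (a.id, b.id); first 5.

2 | 4 ; 5 | 7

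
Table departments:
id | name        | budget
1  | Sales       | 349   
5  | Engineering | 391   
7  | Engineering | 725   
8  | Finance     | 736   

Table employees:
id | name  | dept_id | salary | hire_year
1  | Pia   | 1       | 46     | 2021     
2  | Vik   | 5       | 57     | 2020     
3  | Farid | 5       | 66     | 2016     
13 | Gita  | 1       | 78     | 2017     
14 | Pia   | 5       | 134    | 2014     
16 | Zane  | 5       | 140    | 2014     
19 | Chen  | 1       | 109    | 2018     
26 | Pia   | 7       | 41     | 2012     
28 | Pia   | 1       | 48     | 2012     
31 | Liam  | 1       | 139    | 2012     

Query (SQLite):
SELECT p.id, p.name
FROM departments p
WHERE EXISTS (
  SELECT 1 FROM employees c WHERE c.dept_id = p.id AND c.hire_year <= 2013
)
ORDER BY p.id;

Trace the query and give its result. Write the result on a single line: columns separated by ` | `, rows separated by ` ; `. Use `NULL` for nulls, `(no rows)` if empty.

For each departments row, check whether any employees with matching dept_id has hire_year <= 2013.
Keep rows where that is true.

1 | Sales ; 7 | Engineering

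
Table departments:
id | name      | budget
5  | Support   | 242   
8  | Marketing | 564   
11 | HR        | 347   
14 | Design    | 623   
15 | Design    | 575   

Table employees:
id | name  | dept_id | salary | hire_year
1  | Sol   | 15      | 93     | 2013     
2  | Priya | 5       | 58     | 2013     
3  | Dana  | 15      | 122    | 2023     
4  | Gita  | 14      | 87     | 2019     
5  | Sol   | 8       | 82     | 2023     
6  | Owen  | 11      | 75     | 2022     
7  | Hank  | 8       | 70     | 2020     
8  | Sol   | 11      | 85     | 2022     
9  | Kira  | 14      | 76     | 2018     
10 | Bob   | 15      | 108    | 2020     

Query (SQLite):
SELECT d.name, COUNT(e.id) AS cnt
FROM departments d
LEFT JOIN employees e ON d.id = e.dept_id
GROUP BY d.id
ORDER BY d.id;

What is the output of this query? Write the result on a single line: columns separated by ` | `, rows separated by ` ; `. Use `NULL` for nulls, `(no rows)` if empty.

Support | 1 ; Marketing | 2 ; HR | 2 ; Design | 2 ; Design | 3

LEFT JOIN keeps every departments row; unmatched ones get NULL for employees columns.
Group by departments.id and compute COUNT(e.id). COUNT(col) of an all-NULL group is 0.
  5: ids {2} → COUNT(e.id)=1
  8: ids {5, 7} → COUNT(e.id)=2
  11: ids {6, 8} → COUNT(e.id)=2
  14: ids {4, 9} → COUNT(e.id)=2
  15: ids {1, 3, 10} → COUNT(e.id)=3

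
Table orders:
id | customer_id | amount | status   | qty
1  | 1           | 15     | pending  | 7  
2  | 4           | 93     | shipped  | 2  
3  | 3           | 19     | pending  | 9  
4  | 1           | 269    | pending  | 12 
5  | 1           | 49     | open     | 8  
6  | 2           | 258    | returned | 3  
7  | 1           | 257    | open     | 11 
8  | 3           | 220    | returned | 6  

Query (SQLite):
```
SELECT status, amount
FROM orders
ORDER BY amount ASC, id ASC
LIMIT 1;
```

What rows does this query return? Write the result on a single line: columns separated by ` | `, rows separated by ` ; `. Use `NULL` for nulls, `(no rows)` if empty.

pending | 15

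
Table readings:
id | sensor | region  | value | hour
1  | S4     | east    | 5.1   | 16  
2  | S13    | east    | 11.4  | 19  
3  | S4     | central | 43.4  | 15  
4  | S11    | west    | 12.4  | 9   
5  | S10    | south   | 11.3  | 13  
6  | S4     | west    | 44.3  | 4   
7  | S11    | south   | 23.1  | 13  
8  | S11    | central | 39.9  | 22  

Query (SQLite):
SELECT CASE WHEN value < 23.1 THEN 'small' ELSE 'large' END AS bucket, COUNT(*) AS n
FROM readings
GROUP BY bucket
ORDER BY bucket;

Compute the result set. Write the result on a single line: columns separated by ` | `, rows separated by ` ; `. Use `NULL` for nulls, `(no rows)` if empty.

Bucket rows by value < 23.1 → 'small' else 'large'; count each bucket.

large | 4 ; small | 4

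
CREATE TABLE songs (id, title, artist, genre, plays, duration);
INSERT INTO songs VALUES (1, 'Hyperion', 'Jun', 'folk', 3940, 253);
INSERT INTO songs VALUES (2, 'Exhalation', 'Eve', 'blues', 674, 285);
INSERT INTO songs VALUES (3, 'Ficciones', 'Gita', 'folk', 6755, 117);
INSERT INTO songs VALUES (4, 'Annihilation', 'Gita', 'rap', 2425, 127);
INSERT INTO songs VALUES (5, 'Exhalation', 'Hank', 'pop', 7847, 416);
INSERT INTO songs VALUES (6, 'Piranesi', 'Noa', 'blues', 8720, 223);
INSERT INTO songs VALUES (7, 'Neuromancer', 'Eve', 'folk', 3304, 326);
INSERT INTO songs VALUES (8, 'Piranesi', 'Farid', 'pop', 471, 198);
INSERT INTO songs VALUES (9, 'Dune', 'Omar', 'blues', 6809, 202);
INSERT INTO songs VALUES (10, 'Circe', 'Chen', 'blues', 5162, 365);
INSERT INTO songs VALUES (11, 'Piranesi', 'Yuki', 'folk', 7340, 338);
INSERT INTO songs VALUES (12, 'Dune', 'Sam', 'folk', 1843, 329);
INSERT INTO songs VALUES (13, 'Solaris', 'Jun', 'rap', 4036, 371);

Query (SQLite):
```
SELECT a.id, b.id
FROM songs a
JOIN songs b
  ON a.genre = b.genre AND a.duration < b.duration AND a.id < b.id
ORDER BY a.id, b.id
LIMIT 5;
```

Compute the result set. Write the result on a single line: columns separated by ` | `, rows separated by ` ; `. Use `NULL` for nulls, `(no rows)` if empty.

Pairs (a,b) with same genre, a.duration < b.duration, a.id < b.id.
genre groups: blues:{2,6,9,10} folk:{1,3,7,11,12} pop:{5,8} rap:{4,13}
Ordered by (a.id, b.id); first 5.

1 | 7 ; 1 | 11 ; 1 | 12 ; 2 | 10 ; 3 | 7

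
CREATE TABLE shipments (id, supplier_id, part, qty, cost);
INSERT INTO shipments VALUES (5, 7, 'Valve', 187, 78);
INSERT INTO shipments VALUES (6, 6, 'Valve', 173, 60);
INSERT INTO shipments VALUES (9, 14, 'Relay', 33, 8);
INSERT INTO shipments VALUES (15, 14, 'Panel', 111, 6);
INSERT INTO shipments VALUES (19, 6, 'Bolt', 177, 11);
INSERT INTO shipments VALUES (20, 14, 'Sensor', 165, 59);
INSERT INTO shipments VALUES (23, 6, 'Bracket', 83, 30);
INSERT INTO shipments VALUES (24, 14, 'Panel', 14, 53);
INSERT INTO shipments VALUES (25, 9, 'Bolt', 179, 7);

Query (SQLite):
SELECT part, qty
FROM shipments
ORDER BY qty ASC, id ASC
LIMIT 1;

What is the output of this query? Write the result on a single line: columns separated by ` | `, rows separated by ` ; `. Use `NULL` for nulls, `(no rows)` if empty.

Panel | 14

Sort by qty asc, tiebreak id asc: (14, id=24), (33, id=9), (83, id=23), (111, id=15) …. Take first 1.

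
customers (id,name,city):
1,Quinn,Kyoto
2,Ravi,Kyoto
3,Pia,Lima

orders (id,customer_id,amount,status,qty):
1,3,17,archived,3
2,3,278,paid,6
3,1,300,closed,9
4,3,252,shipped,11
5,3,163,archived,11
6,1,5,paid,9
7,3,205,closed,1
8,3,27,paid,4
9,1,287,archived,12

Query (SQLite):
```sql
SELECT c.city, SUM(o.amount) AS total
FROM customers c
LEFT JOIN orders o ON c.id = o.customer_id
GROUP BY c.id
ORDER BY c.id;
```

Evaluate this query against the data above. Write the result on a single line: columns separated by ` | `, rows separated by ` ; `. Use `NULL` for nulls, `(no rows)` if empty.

LEFT JOIN keeps every customers row; unmatched ones get NULL for orders columns.
Group by customers.id and compute SUM(o.amount). SUM over an all-NULL group is NULL.
  1: ids {3, 6, 9} → SUM(o.amount)=592
  2: ids {—} → SUM(o.amount)=NULL
  3: ids {1, 2, 4, 5, 7, 8} → SUM(o.amount)=942

Kyoto | 592 ; Kyoto | NULL ; Lima | 942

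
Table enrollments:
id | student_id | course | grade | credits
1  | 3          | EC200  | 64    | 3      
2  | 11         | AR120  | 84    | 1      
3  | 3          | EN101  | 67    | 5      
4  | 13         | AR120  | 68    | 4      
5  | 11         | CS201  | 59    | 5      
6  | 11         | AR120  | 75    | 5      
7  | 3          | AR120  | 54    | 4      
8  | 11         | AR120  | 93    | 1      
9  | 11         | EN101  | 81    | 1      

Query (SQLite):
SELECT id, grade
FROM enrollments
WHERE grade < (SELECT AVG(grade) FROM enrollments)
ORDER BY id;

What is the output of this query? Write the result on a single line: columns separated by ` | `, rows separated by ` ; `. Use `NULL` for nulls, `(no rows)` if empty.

1 | 64 ; 3 | 67 ; 4 | 68 ; 5 | 59 ; 7 | 54

Scalar subquery: AVG(grade) over all enrollments rows = 71.666667 (≈; comparison uses full precision).
Keep rows where grade < that value.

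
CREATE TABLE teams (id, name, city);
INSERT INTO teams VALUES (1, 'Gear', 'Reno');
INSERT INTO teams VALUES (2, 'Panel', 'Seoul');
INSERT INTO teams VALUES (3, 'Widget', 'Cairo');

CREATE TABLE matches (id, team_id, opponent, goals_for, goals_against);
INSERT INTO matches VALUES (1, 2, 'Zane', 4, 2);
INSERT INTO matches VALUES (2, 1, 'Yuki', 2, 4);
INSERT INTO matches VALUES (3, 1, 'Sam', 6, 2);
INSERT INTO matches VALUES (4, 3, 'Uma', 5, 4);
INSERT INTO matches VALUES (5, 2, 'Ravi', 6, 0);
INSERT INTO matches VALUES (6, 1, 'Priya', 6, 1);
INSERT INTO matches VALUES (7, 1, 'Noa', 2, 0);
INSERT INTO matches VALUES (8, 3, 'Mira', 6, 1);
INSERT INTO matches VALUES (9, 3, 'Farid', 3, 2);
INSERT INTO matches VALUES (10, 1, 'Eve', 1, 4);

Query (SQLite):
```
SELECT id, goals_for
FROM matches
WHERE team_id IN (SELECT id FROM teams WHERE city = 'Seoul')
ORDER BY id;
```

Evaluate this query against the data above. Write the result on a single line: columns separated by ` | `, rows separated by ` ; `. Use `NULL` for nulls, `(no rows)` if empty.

1 | 4 ; 5 | 6

Inner query: teams.id where city = 'Seoul'.
Outer: keep matches rows whose team_id is in that set.
Inner query → {2}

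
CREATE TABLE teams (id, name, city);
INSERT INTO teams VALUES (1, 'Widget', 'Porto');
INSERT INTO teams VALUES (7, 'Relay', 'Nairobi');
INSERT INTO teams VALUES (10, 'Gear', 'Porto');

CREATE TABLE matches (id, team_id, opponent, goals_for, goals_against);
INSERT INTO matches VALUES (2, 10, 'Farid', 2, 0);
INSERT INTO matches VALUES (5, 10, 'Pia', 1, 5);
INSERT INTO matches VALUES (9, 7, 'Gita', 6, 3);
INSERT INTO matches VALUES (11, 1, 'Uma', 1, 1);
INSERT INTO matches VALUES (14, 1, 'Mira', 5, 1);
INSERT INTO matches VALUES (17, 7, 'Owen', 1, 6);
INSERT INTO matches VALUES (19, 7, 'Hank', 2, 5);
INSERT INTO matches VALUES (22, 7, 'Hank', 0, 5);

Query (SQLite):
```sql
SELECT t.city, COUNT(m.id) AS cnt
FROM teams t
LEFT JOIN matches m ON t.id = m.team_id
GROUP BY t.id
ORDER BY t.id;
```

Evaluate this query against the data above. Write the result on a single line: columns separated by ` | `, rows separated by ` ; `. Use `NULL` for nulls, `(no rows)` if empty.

LEFT JOIN keeps every teams row; unmatched ones get NULL for matches columns.
Group by teams.id and compute COUNT(m.id). COUNT(col) of an all-NULL group is 0.
  1: ids {11, 14} → COUNT(m.id)=2
  7: ids {9, 17, 19, 22} → COUNT(m.id)=4
  10: ids {2, 5} → COUNT(m.id)=2

Porto | 2 ; Nairobi | 4 ; Porto | 2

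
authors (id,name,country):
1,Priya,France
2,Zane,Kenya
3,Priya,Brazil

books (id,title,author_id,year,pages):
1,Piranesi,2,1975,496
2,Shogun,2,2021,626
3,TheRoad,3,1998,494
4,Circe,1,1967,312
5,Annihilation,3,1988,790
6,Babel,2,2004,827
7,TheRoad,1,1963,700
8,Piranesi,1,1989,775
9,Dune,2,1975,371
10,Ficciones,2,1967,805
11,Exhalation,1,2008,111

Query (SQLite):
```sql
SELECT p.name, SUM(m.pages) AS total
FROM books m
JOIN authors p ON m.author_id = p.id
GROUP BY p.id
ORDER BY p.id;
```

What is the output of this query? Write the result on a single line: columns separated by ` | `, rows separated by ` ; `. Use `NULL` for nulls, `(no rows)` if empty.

Join each books row to its authors via author_id.
Group joined rows by authors.id; compute SUM(m.pages) per group.
  1: ids {4, 7, 8, 11} → SUM(m.pages)=1898
  2: ids {1, 2, 6, 9, 10} → SUM(m.pages)=3125
  3: ids {3, 5} → SUM(m.pages)=1284

Priya | 1898 ; Zane | 3125 ; Priya | 1284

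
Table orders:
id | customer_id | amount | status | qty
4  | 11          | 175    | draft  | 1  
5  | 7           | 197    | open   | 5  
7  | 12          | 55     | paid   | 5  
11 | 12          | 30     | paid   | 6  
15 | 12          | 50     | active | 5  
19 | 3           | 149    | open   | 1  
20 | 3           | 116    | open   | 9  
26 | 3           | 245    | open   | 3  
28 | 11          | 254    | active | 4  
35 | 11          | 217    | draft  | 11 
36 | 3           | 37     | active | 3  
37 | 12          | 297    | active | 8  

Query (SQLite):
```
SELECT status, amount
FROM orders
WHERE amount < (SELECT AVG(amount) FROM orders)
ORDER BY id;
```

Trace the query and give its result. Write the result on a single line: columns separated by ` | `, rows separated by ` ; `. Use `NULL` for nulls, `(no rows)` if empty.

paid | 55 ; paid | 30 ; active | 50 ; open | 149 ; open | 116 ; active | 37

Scalar subquery: AVG(amount) over all orders rows = 151.833333 (≈; comparison uses full precision).
Keep rows where amount < that value.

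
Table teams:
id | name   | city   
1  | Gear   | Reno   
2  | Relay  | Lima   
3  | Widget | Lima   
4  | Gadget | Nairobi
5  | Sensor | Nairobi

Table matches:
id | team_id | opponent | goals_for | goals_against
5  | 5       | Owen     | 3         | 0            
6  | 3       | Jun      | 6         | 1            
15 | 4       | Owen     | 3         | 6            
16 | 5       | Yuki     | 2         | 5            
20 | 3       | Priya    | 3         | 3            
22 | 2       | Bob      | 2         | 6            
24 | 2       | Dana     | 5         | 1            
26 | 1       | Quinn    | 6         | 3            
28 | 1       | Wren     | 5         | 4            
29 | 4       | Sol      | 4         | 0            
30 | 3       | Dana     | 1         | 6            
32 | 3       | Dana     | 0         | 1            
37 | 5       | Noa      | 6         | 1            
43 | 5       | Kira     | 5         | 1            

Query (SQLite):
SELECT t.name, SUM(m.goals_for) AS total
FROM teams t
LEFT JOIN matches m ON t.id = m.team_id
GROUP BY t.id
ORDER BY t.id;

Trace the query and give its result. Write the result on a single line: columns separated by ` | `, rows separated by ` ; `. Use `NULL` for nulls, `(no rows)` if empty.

Gear | 11 ; Relay | 7 ; Widget | 10 ; Gadget | 7 ; Sensor | 16

LEFT JOIN keeps every teams row; unmatched ones get NULL for matches columns.
Group by teams.id and compute SUM(m.goals_for). SUM over an all-NULL group is NULL.
  1: ids {26, 28} → SUM(m.goals_for)=11
  2: ids {22, 24} → SUM(m.goals_for)=7
  3: ids {6, 20, 30, 32} → SUM(m.goals_for)=10
  4: ids {15, 29} → SUM(m.goals_for)=7
  5: ids {5, 16, 37, 43} → SUM(m.goals_for)=16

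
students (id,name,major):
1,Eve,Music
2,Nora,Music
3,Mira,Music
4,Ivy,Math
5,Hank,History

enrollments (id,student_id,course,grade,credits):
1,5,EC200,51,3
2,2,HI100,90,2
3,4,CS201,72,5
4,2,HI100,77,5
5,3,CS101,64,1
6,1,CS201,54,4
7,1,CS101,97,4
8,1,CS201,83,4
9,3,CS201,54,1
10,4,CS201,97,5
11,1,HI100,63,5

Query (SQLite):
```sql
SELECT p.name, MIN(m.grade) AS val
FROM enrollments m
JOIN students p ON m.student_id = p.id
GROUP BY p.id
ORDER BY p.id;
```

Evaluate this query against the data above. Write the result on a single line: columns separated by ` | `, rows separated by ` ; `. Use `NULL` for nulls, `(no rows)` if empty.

Eve | 54 ; Nora | 77 ; Mira | 54 ; Ivy | 72 ; Hank | 51

Join each enrollments row to its students via student_id.
Group joined rows by students.id; compute MIN(m.grade) per group.
  1: ids {6, 7, 8, 11} → MIN(m.grade)=54
  2: ids {2, 4} → MIN(m.grade)=77
  3: ids {5, 9} → MIN(m.grade)=54
  4: ids {3, 10} → MIN(m.grade)=72
  5: ids {1} → MIN(m.grade)=51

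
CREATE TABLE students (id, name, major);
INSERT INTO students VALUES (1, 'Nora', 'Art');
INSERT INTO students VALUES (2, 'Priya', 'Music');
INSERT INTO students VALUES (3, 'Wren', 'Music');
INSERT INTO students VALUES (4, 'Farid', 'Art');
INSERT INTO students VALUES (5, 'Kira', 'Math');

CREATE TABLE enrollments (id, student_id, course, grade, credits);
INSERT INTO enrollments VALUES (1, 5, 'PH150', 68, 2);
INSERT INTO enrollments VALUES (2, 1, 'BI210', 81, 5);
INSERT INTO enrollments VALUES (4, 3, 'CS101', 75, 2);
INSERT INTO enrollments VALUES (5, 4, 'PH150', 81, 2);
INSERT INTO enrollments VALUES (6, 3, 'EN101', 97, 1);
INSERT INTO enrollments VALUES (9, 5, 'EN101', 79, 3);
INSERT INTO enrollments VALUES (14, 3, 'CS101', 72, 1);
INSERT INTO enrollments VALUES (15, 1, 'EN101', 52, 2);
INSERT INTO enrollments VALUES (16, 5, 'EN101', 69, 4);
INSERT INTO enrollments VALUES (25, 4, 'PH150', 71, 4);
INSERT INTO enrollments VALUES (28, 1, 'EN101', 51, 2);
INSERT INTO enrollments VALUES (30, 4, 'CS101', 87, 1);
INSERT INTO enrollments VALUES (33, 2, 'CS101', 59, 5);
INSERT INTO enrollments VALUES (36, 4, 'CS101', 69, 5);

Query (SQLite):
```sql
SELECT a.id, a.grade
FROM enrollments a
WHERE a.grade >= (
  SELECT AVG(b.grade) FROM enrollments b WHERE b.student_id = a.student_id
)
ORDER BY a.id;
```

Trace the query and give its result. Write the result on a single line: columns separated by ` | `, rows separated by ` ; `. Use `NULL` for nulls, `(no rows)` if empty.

2 | 81 ; 5 | 81 ; 6 | 97 ; 9 | 79 ; 30 | 87 ; 33 | 59

For each enrollments row a, compute AVG(grade) over rows sharing a.student_id.
Keep row a if a.grade >= that per-group AVG.
  student_id=1: AVG(grade) = 61.333333
  student_id=2: AVG(grade) = 59.0
  student_id=3: AVG(grade) = 81.333333
  student_id=4: AVG(grade) = 77.0
  student_id=5: AVG(grade) = 72.0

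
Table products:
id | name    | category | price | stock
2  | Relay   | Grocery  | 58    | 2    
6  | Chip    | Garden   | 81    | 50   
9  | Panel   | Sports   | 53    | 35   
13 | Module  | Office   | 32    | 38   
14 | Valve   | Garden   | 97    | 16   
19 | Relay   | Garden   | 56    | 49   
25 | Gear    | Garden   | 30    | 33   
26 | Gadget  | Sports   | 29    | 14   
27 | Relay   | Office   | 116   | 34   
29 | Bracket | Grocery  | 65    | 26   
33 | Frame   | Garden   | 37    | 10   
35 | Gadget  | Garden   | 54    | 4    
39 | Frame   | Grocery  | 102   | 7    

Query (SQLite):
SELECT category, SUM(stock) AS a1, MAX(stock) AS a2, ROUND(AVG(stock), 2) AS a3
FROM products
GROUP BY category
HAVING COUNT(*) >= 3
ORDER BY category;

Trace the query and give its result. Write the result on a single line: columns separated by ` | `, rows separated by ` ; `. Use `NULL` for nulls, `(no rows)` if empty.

Garden | 162 | 50 | 27 ; Grocery | 35 | 26 | 11.67

Group products by category.
Per group compute: SUM(stock), MAX(stock), ROUND(AVG(stock), 2).
HAVING: drop groups with fewer than 3 rows.
  Garden: ids {6, 14, 19, 25, 33, 35} → SUM(stock)=162, MAX(stock)=50, ROUND(AVG(stock), 2)=27
  Grocery: ids {2, 29, 39} → SUM(stock)=35, MAX(stock)=26, ROUND(AVG(stock), 2)=11.67
  Office: ids {13, 27} → SUM(stock)=72, MAX(stock)=38, ROUND(AVG(stock), 2)=36
  Sports: ids {9, 26} → SUM(stock)=49, MAX(stock)=35, ROUND(AVG(stock), 2)=24.5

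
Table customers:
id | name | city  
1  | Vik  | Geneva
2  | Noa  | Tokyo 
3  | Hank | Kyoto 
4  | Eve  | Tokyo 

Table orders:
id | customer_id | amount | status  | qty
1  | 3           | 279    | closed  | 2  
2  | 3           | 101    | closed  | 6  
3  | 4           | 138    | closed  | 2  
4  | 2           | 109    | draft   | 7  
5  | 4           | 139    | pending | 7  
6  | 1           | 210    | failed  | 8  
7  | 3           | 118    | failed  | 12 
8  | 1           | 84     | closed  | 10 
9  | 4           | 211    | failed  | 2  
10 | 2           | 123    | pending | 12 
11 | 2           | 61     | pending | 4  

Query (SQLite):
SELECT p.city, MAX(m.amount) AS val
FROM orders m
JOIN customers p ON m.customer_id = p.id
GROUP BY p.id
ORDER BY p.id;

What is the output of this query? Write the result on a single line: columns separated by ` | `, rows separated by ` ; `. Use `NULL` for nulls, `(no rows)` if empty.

Geneva | 210 ; Tokyo | 123 ; Kyoto | 279 ; Tokyo | 211

Join each orders row to its customers via customer_id.
Group joined rows by customers.id; compute MAX(m.amount) per group.
  1: ids {6, 8} → MAX(m.amount)=210
  2: ids {4, 10, 11} → MAX(m.amount)=123
  3: ids {1, 2, 7} → MAX(m.amount)=279
  4: ids {3, 5, 9} → MAX(m.amount)=211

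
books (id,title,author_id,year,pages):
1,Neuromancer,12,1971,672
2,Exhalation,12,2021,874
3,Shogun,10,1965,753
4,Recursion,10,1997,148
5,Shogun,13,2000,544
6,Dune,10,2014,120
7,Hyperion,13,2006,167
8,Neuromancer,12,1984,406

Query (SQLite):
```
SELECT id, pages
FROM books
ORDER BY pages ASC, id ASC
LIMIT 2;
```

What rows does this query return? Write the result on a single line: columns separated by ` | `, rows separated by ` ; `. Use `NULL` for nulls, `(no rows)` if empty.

Sort by pages asc, tiebreak id asc: (120, id=6), (148, id=4), (167, id=7), (406, id=8), (544, id=5) …. Take first 2.

6 | 120 ; 4 | 148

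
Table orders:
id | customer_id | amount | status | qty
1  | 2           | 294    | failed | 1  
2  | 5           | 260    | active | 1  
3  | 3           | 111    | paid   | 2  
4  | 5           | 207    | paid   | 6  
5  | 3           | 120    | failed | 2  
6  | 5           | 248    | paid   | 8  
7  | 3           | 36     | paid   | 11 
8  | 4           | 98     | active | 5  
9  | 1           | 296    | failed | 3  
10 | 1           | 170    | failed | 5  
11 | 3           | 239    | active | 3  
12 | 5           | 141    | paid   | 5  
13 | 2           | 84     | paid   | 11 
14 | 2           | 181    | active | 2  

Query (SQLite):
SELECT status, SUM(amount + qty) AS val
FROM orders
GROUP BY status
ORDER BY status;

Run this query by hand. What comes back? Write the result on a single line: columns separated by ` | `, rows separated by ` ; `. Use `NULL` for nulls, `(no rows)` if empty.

active | 789 ; failed | 891 ; paid | 870

For each row compute amount + qty.
Group by status; take SUM of the expression per group.
  active: ids {2, 8, 11, 14} → SUM(amount + qty)=789
  failed: ids {1, 5, 9, 10} → SUM(amount + qty)=891
  paid: ids {3, 4, 6, 7, 12, 13} → SUM(amount + qty)=870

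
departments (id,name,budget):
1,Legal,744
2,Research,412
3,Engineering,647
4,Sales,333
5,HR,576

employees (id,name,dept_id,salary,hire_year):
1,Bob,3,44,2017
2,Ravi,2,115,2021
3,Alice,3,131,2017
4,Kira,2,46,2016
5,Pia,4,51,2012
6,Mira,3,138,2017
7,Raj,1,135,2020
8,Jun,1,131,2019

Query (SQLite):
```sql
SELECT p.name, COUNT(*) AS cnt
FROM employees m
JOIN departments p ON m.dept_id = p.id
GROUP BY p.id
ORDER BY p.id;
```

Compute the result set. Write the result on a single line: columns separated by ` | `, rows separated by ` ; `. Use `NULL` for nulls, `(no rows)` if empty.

Legal | 2 ; Research | 2 ; Engineering | 3 ; Sales | 1

Join each employees row to its departments via dept_id.
Group joined rows by departments.id; compute COUNT(*) per group.
  1: ids {7, 8} → COUNT(*)=2
  2: ids {2, 4} → COUNT(*)=2
  3: ids {1, 3, 6} → COUNT(*)=3
  4: ids {5} → COUNT(*)=1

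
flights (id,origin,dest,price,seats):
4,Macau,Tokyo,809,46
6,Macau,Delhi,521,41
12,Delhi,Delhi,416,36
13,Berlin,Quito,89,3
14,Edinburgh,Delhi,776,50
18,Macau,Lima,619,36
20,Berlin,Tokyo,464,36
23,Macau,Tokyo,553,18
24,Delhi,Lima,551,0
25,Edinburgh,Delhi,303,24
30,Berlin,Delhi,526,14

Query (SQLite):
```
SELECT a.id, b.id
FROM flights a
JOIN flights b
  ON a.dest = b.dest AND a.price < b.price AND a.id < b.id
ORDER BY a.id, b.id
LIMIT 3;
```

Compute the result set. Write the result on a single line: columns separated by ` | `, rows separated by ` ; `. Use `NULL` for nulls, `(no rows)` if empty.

6 | 14 ; 6 | 30 ; 12 | 14

Pairs (a,b) with same dest, a.price < b.price, a.id < b.id.
dest groups: Delhi:{6,12,14,25,30} Lima:{18,24} Quito:{13} Tokyo:{4,20,23}
Ordered by (a.id, b.id); first 3.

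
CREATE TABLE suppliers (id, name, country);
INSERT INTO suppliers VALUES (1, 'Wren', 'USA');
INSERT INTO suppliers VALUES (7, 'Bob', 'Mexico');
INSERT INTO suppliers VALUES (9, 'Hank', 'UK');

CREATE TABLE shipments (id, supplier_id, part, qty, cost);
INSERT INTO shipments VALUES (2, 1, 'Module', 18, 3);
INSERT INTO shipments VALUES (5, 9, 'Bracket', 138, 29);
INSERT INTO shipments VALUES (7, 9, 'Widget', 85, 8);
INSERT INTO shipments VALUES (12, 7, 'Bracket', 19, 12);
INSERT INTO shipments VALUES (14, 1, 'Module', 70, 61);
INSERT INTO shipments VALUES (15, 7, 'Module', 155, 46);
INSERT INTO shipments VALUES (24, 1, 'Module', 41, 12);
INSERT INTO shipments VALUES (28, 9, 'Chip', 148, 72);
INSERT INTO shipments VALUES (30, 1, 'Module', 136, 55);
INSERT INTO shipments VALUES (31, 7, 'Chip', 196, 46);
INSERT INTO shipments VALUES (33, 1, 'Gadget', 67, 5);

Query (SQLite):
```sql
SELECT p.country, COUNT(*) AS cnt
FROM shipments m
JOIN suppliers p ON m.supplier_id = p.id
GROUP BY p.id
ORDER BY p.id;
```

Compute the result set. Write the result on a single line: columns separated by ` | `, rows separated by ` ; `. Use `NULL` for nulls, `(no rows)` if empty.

USA | 5 ; Mexico | 3 ; UK | 3

Join each shipments row to its suppliers via supplier_id.
Group joined rows by suppliers.id; compute COUNT(*) per group.
  1: ids {2, 14, 24, 30, 33} → COUNT(*)=5
  7: ids {12, 15, 31} → COUNT(*)=3
  9: ids {5, 7, 28} → COUNT(*)=3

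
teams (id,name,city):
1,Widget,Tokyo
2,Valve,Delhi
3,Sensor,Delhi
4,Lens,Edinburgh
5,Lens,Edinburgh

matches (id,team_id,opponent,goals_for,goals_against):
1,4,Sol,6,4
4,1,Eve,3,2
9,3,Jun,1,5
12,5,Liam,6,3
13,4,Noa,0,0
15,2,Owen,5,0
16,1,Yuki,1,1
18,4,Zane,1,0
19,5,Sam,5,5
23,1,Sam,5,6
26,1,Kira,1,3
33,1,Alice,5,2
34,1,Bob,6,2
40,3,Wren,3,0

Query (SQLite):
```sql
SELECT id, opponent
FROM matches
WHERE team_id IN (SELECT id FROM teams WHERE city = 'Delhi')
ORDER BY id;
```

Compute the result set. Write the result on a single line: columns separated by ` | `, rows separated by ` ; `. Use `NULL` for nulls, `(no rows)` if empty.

9 | Jun ; 15 | Owen ; 40 | Wren

Inner query: teams.id where city = 'Delhi'.
Outer: keep matches rows whose team_id is in that set.
Inner query → {2, 3}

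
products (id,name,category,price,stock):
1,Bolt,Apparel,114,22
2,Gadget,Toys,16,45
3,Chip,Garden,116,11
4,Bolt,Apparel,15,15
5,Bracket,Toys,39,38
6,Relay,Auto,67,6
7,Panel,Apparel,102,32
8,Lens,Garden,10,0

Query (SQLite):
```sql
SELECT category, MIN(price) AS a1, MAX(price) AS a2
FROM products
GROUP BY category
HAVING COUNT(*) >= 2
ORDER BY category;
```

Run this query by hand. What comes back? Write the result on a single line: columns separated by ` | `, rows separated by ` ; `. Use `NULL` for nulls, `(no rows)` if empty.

Apparel | 15 | 114 ; Garden | 10 | 116 ; Toys | 16 | 39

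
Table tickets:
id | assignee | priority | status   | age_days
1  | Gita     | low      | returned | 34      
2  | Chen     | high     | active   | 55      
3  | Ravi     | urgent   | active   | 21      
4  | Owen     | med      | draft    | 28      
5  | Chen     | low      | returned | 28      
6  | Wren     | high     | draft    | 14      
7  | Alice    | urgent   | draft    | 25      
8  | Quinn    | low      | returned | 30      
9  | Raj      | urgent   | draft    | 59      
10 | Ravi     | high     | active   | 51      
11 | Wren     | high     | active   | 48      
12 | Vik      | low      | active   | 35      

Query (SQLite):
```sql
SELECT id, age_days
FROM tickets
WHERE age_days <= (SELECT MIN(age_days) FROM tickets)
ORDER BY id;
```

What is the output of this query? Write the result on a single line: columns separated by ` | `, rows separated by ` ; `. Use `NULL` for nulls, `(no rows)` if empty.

Scalar subquery: MIN(age_days) over all tickets rows = 14.
Keep rows where age_days <= that value.

6 | 14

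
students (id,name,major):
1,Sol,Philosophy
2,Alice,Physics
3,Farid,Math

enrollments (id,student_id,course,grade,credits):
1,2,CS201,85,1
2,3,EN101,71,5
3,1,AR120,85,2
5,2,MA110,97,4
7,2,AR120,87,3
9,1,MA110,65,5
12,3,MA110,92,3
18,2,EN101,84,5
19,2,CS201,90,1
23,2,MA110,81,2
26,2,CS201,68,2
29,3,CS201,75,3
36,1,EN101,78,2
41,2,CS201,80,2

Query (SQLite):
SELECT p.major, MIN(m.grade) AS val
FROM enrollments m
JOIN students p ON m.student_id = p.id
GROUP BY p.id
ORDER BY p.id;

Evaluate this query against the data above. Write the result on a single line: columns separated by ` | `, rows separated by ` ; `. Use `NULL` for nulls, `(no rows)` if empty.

Join each enrollments row to its students via student_id.
Group joined rows by students.id; compute MIN(m.grade) per group.
  1: ids {3, 9, 36} → MIN(m.grade)=65
  2: ids {1, 5, 7, 18, 19, 23, 26, 41} → MIN(m.grade)=68
  3: ids {2, 12, 29} → MIN(m.grade)=71

Philosophy | 65 ; Physics | 68 ; Math | 71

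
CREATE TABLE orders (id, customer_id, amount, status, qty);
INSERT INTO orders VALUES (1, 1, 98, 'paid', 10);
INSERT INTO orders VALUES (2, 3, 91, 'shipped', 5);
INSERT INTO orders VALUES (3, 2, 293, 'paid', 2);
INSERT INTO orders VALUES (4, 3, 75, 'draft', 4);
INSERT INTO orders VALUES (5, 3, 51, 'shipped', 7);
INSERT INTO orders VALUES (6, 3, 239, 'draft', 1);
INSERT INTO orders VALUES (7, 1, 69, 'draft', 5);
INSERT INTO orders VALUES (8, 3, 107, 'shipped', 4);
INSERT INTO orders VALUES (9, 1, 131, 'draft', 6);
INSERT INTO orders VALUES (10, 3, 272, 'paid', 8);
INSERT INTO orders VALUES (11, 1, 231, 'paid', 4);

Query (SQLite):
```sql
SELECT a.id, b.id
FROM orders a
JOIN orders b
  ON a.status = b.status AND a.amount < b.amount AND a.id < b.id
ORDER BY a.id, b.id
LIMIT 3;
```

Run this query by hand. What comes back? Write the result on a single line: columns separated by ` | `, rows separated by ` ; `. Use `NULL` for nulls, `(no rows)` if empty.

1 | 3 ; 1 | 10 ; 1 | 11

Pairs (a,b) with same status, a.amount < b.amount, a.id < b.id.
status groups: draft:{4,6,7,9} paid:{1,3,10,11} shipped:{2,5,8}
Ordered by (a.id, b.id); first 3.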